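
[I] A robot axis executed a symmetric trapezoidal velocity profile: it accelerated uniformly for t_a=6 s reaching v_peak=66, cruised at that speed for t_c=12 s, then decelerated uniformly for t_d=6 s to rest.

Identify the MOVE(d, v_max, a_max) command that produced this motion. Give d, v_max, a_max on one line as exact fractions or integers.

d=1188 v_max=66 a_max=11

a_max = 66/6 = 11
d_a = ½·66·6 = 198; d_c = 66·12 = 792
d = 2·198 + 792 = 1188
t_c = 12 > 0 → v_max = v_peak = 66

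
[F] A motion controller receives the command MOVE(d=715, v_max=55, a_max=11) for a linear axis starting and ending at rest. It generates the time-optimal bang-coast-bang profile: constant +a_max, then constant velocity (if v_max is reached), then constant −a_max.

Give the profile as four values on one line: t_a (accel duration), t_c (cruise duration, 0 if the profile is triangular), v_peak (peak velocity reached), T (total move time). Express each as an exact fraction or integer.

v_max²/a_max = 55²/11 = 275
715 ≥ 275 → trapezoidal
t_a = 55/11 = 5; v_peak = 55
d_cruise = 715 − 275 = 440; t_c = 440/55 = 8
T = 2·5 + 8 = 18

t_a=5 t_c=8 v_peak=55 T=18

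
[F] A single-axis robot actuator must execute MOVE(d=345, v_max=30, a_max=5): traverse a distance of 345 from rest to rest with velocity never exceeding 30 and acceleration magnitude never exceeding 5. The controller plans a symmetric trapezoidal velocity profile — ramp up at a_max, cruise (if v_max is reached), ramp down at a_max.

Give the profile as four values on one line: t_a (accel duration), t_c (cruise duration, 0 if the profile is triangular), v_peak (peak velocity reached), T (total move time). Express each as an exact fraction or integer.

t_a=6 t_c=11/2 v_peak=30 T=35/2

v_max²/a_max = 30²/5 = 180
345 ≥ 180 → trapezoidal
t_a = 30/5 = 6; v_peak = 30
d_cruise = 345 − 180 = 165; t_c = 165/30 = 11/2
T = 2·6 + 11/2 = 35/2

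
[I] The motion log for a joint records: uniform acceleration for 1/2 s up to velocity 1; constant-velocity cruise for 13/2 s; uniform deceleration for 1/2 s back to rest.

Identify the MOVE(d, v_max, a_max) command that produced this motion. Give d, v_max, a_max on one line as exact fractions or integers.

d=7 v_max=1 a_max=2

a_max = 1/(1/2) = 2
d_a = ½·1·1/2 = 1/4; d_c = 1·13/2 = 13/2
d = 2·1/4 + 13/2 = 7
t_c = 13/2 > 0 → v_max = v_peak = 1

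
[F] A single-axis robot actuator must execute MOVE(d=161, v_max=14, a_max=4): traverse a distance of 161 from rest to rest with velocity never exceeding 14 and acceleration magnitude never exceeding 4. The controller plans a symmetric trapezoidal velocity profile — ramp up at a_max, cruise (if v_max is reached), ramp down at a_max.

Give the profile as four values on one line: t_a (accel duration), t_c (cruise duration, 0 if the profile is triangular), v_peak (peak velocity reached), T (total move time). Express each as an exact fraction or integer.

t_a=7/2 t_c=8 v_peak=14 T=15

(v_max)²/a_max = 14²/4 = 49
161 ≥ 49 ⇒ cruise phase
t_a = 14/4 = 7/2; v_peak = 14
d_cruise = 161 − 49 = 112; t_c = 112/14 = 8
T = 2·7/2 + 8 = 15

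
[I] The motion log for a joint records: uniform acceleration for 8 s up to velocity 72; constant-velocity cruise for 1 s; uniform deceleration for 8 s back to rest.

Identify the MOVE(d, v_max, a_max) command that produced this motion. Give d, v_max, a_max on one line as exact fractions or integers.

d=648 v_max=72 a_max=9

a_max = 72/8 = 9
d_a = ½·72·8 = 288; d_c = 72·1 = 72
d = 2·288 + 72 = 648
t_c = 1 > 0 → v_max = v_peak = 72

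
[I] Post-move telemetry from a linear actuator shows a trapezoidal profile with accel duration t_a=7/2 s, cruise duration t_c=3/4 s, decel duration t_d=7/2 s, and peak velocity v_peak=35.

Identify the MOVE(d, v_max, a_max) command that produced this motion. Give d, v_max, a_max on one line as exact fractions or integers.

a_max = 35/(7/2) = 10
d_a = ½·35·7/2 = 245/4; d_c = 35·3/4 = 105/4
d = 2·245/4 + 105/4 = 595/4
t_c = 3/4 > 0 ⇒ limit active, v_max = 35

d=595/4 v_max=35 a_max=10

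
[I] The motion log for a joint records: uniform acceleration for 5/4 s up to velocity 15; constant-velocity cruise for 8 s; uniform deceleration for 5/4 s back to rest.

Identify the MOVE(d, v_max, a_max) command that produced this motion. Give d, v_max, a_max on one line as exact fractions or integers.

d=555/4 v_max=15 a_max=12

a_max = 15/(5/4) = 12
d_a = ½·15·5/4 = 75/8; d_c = 15·8 = 120
d = 2·75/8 + 120 = 555/4
t_c = 8 > 0 ⇒ limit active, v_max = 15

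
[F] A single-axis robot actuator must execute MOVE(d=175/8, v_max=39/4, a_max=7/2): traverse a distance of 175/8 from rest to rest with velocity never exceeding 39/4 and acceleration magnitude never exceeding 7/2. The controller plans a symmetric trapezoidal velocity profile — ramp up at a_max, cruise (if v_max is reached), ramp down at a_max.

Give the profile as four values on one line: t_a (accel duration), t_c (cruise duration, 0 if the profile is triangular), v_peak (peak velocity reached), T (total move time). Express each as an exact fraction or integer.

t_a=5/2 t_c=0 v_peak=35/4 T=5

v_max²/a_max = (39/4)²/(7/2) = 1521/56
175/8 < 1521/56 → triangular
v_peak = √(175/8·7/2) = √(1225/16) = 35/4
t_a = (35/4)/(7/2) = 5/2; t_c = 0
T = 2·5/2 = 5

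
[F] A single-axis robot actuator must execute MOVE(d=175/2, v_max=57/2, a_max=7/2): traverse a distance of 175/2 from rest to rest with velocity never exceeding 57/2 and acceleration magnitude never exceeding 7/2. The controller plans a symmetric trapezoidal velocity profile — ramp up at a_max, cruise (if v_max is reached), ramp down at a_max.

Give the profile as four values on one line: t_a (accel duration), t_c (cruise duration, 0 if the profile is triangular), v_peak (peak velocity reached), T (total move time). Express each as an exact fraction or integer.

vₘ²/aₘ = (57/2)²/(7/2) = 3249/14
175/2 < 3249/14 ⇒ no cruise
v_peak = √(175/2·7/2) = √(1225/4) = 35/2
t_a = (35/2)/(7/2) = 5; t_c = 0
T = 2·5 = 10

t_a=5 t_c=0 v_peak=35/2 T=10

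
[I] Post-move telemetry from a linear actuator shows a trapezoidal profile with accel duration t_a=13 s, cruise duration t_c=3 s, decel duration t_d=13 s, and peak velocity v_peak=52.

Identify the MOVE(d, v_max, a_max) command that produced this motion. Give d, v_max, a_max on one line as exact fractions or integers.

a_max = 52/13 = 4
d_a = ½·52·13 = 338; d_c = 52·3 = 156
d = 2·338 + 156 = 832
t_c = 3 > 0 so v_max = 52

d=832 v_max=52 a_max=4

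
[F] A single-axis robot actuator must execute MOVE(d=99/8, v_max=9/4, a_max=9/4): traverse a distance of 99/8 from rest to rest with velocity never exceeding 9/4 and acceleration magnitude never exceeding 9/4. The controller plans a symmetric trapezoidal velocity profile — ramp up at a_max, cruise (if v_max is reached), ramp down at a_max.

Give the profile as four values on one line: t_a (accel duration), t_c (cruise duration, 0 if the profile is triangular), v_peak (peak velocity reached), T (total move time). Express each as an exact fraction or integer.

t_a=1 t_c=9/2 v_peak=9/4 T=13/2

vₘ²/aₘ = (9/4)²/(9/4) = 9/4
99/8 ≥ 9/4 so v_max reached
t_a = (9/4)/(9/4) = 1; v_peak = 9/4
d_cruise = 99/8 − 9/4 = 81/8; t_c = (81/8)/(9/4) = 9/2
T = 2·1 + 9/2 = 13/2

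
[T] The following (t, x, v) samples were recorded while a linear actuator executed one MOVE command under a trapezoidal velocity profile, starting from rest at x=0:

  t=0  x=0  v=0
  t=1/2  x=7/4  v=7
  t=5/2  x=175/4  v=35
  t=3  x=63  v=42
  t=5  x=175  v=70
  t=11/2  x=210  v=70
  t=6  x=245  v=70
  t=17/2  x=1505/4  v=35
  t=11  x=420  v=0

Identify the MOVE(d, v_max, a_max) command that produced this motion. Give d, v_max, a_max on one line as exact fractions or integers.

d=420 v_max=70 a_max=14

final state: t=11, x=420, v=0 → d = 420
a_max = (7−0)/(1/2−0) = 14
max v = 70 over t∈[5,6] → v_max = 70
check: 70·(5+1) = 420 ✓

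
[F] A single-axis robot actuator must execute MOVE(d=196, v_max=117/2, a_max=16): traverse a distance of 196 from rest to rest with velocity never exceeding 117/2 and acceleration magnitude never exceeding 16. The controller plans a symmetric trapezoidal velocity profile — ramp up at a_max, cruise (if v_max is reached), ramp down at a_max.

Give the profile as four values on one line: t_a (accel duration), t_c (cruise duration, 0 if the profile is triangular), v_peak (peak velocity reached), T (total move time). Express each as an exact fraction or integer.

t_a=7/2 t_c=0 v_peak=56 T=7

(v_max)²/a_max = (117/2)²/16 = 13689/64
196 < 13689/64 ⇒ no cruise
v_peak = √(196·16) = √3136 = 56
t_a = 56/16 = 7/2; t_c = 0
T = 2·7/2 = 7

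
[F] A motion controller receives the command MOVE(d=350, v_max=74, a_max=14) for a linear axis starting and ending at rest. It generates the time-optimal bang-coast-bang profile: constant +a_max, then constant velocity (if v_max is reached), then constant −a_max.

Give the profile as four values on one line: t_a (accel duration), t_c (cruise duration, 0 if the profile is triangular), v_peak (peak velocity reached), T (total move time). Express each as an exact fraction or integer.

(v_max)²/a_max = 74²/14 = 2738/7
350 < 2738/7 ⇒ no cruise
v_peak = √(350·14) = √4900 = 70
t_a = 70/14 = 5; t_c = 0
T = 2·5 = 10

t_a=5 t_c=0 v_peak=70 T=10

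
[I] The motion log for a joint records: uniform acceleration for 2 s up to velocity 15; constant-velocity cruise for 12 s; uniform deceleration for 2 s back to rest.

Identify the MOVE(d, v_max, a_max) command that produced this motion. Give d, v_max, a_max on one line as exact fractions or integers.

a_max = 15/2
d_a = ½·15·2 = 15; d_c = 15·12 = 180
d = 2·15 + 180 = 210
t_c = 12 > 0 → v_max = v_peak = 15

d=210 v_max=15 a_max=15/2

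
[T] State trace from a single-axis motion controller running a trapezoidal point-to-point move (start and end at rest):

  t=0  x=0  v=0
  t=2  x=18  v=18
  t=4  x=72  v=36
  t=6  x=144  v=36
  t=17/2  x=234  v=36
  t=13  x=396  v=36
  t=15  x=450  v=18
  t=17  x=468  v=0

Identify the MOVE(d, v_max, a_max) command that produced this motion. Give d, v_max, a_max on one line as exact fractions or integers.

final state: t=17, x=468, v=0 → d = 468
a_max = (18−0)/(2−0) = 9
max v = 36 over t∈[4,13] → v_max = 36
check: 36·(4+9) = 468 ✓

d=468 v_max=36 a_max=9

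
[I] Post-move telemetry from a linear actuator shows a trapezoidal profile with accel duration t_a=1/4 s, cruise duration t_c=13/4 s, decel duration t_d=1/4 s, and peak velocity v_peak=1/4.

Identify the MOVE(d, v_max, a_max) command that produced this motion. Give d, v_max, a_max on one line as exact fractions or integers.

d=7/8 v_max=1/4 a_max=1

a_max = (1/4)/(1/4) = 1
d_a = ½·1/4·1/4 = 1/32; d_c = 1/4·13/4 = 13/16
d = 2·1/32 + 13/16 = 7/8
t_c = 13/4 > 0 so v_max = 1/4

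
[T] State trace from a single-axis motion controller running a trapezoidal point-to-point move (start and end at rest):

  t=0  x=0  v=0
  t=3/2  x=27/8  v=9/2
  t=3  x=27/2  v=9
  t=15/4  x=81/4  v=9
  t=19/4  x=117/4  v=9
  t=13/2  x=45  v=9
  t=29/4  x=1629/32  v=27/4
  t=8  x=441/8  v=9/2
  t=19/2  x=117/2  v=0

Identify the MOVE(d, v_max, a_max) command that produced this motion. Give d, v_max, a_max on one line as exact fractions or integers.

d=117/2 v_max=9 a_max=3

final state: t=19/2, x=117/2, v=0 → d = 117/2
a_max = (9/2−0)/(3/2−0) = 3
max v = 9 over t∈[3,13/2] → v_max = 9
check: 9·(3+7/2) = 117/2 ✓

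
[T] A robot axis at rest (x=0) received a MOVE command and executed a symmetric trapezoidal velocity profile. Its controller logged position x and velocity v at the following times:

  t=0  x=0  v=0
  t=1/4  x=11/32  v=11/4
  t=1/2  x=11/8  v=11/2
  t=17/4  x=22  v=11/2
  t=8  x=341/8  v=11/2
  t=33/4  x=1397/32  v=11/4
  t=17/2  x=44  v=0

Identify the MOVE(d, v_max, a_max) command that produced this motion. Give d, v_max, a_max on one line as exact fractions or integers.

final state: t=17/2, x=44, v=0 → d = 44
a_max = (11/4−0)/(1/4−0) = 11
max v = 11/2 over t∈[1/2,8] → v_max = 11/2
check: 11/2·(1/2+15/2) = 44 ✓

d=44 v_max=11/2 a_max=11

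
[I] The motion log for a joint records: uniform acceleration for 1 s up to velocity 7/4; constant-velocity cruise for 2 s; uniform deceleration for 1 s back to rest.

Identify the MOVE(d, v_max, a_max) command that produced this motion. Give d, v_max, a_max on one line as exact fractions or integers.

d=21/4 v_max=7/4 a_max=7/4

a_max = (7/4)/1 = 7/4
d_a = ½·7/4·1 = 7/8; d_c = 7/4·2 = 7/2
d = 2·7/8 + 7/2 = 21/4
t_c = 2 > 0 → v_max = v_peak = 7/4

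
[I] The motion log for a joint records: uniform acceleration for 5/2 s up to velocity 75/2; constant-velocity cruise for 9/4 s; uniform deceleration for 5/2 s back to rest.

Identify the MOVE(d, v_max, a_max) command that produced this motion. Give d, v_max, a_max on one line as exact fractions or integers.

a_max = (75/2)/(5/2) = 15
d_a = ½·75/2·5/2 = 375/8; d_c = 75/2·9/4 = 675/8
d = 2·375/8 + 675/8 = 1425/8
t_c = 9/4 > 0 ⇒ limit active, v_max = 75/2

d=1425/8 v_max=75/2 a_max=15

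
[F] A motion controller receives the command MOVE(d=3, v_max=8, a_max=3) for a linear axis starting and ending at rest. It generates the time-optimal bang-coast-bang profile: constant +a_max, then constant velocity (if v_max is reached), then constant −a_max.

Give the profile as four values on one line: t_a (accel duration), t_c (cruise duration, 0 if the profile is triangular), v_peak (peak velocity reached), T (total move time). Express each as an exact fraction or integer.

(v_max)²/a_max = 8²/3 = 64/3
3 < 64/3 ⇒ no cruise
v_peak = √(3·3) = √9 = 3
t_a = 3/3 = 1; t_c = 0
T = 2·1 = 2

t_a=1 t_c=0 v_peak=3 T=2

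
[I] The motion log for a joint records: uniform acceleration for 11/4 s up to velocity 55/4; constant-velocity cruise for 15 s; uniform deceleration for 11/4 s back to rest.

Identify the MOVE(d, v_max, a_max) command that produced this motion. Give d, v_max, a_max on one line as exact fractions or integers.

a_max = (55/4)/(11/4) = 5
d_a = ½·55/4·11/4 = 605/32; d_c = 55/4·15 = 825/4
d = 2·605/32 + 825/4 = 3905/16
t_c = 15 > 0 so v_max = 55/4

d=3905/16 v_max=55/4 a_max=5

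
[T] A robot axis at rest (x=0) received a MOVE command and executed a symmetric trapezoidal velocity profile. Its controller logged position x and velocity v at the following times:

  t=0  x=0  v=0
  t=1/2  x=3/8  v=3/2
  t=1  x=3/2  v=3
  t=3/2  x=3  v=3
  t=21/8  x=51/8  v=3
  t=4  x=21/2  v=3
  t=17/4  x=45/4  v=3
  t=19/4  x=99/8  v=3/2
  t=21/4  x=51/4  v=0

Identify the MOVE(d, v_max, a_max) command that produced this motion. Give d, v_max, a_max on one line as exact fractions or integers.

final state: t=21/4, x=51/4, v=0 → d = 51/4
a_max = (3/2−0)/(1/2−0) = 3
max v = 3 over t∈[1,17/4] → v_max = 3
check: 3·(1+13/4) = 51/4 ✓

d=51/4 v_max=3 a_max=3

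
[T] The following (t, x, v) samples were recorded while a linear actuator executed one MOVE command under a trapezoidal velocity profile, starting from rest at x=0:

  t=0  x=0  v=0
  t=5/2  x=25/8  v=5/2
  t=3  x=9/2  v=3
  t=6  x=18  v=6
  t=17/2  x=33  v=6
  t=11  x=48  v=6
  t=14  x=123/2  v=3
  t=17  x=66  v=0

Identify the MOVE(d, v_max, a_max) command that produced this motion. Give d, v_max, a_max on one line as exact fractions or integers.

d=66 v_max=6 a_max=1

final state: t=17, x=66, v=0 → d = 66
a_max = (5/2−0)/(5/2−0) = 1
max v = 6 over t∈[6,11] → v_max = 6
check: 6·(6+5) = 66 ✓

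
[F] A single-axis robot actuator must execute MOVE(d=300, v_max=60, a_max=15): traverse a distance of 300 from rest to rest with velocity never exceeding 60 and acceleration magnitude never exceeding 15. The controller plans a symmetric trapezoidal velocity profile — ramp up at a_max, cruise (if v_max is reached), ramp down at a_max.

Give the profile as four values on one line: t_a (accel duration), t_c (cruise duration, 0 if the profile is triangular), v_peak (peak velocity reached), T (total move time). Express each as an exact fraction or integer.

v_max²/a_max = 60²/15 = 240
300 ≥ 240 → trapezoidal
t_a = 60/15 = 4; v_peak = 60
d_cruise = 300 − 240 = 60; t_c = 60/60 = 1
T = 2·4 + 1 = 9

t_a=4 t_c=1 v_peak=60 T=9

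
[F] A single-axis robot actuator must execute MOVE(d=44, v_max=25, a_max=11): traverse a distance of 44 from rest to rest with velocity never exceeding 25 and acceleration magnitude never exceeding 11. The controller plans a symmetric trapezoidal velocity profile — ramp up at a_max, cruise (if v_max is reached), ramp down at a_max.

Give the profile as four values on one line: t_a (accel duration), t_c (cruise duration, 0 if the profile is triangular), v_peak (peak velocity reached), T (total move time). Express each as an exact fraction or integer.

t_a=2 t_c=0 v_peak=22 T=4

vₘ²/aₘ = 25²/11 = 625/11
44 < 625/11 → triangular
v_peak = √(44·11) = √484 = 22
t_a = 22/11 = 2; t_c = 0
T = 2·2 = 4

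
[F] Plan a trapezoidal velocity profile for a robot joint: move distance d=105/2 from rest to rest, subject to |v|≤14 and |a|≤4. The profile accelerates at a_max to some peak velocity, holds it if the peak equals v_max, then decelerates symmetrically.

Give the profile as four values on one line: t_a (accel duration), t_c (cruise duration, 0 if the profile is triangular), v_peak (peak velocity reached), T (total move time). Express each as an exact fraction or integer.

vₘ²/aₘ = 14²/4 = 49
105/2 ≥ 49 ⇒ cruise phase
t_a = 14/4 = 7/2; v_peak = 14
d_cruise = 105/2 − 49 = 7/2; t_c = (7/2)/14 = 1/4
T = 2·7/2 + 1/4 = 29/4

t_a=7/2 t_c=1/4 v_peak=14 T=29/4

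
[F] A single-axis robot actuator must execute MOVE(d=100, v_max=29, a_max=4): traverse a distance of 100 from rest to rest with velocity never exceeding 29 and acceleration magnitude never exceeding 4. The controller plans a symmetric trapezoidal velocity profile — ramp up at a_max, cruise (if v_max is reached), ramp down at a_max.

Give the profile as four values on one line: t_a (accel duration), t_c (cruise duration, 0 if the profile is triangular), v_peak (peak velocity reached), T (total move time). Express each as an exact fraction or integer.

t_a=5 t_c=0 v_peak=20 T=10

v_max²/a_max = 29²/4 = 841/4
100 < 841/4 → triangular
v_peak = √(100·4) = √400 = 20
t_a = 20/4 = 5; t_c = 0
T = 2·5 = 10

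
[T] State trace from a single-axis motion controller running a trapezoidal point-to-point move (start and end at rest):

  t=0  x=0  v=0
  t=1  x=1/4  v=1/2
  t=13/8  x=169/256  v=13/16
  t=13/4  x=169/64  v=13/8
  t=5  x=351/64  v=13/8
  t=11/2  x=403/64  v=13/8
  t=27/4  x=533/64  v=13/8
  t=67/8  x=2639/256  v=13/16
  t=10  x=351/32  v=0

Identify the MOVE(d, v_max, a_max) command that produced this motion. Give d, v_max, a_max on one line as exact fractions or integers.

final state: t=10, x=351/32, v=0 → d = 351/32
a_max = (1/2−0)/(1−0) = 1/2
max v = 13/8 over t∈[13/4,27/4] → v_max = 13/8
check: 13/8·(13/4+7/2) = 351/32 ✓

d=351/32 v_max=13/8 a_max=1/2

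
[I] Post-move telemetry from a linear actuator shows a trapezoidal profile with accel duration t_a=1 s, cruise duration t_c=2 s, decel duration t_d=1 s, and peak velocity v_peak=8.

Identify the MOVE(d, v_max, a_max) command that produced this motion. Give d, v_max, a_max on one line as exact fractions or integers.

d=24 v_max=8 a_max=8

a_max = 8/1 = 8
d_a = ½·8·1 = 4; d_c = 8·2 = 16
d = 2·4 + 16 = 24
t_c = 2 > 0 → v_max = v_peak = 8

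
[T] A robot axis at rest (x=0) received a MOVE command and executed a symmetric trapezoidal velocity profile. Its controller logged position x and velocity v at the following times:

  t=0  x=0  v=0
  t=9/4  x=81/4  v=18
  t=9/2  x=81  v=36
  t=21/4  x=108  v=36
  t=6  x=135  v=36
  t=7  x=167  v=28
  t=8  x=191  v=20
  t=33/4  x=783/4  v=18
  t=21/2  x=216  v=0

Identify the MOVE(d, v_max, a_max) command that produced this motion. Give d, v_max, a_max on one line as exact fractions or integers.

final state: t=21/2, x=216, v=0 → d = 216
a_max = (18−0)/(9/4−0) = 8
max v = 36 over t∈[9/2,6] → v_max = 36
check: 36·(9/2+3/2) = 216 ✓

d=216 v_max=36 a_max=8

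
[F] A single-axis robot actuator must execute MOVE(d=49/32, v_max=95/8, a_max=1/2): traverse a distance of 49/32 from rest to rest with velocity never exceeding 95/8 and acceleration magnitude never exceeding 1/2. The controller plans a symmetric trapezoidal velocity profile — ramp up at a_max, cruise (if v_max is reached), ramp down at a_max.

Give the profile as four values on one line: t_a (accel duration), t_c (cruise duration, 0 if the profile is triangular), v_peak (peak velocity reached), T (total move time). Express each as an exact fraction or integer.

t_a=7/4 t_c=0 v_peak=7/8 T=7/2

v_max²/a_max = (95/8)²/(1/2) = 9025/32
49/32 < 9025/32 so t_c = 0
v_peak = √(49/32·1/2) = √(49/64) = 7/8
t_a = (7/8)/(1/2) = 7/4; t_c = 0
T = 2·7/4 = 7/2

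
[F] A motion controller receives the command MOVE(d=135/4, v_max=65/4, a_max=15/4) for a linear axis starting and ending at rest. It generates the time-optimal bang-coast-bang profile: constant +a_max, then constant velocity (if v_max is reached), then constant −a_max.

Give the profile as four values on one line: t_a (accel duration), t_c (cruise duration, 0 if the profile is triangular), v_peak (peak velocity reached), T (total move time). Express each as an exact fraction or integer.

vₘ²/aₘ = (65/4)²/(15/4) = 845/12
135/4 < 845/12 → triangular
v_peak = √(135/4·15/4) = √(2025/16) = 45/4
t_a = (45/4)/(15/4) = 3; t_c = 0
T = 2·3 = 6

t_a=3 t_c=0 v_peak=45/4 T=6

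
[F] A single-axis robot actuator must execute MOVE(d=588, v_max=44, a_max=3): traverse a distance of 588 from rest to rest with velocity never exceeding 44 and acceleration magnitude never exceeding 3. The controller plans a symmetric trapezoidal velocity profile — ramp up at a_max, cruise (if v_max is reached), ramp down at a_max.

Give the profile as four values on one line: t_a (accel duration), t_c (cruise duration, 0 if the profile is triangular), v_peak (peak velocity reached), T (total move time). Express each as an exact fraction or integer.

vₘ²/aₘ = 44²/3 = 1936/3
588 < 1936/3 → triangular
v_peak = √(588·3) = √1764 = 42
t_a = 42/3 = 14; t_c = 0
T = 2·14 = 28

t_a=14 t_c=0 v_peak=42 T=28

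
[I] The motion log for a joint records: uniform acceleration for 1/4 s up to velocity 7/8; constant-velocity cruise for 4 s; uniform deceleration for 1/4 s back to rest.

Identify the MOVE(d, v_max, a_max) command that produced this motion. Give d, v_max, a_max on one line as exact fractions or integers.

a_max = (7/8)/(1/4) = 7/2
d_a = ½·7/8·1/4 = 7/64; d_c = 7/8·4 = 7/2
d = 2·7/64 + 7/2 = 119/32
t_c = 4 > 0 ⇒ limit active, v_max = 7/8

d=119/32 v_max=7/8 a_max=7/2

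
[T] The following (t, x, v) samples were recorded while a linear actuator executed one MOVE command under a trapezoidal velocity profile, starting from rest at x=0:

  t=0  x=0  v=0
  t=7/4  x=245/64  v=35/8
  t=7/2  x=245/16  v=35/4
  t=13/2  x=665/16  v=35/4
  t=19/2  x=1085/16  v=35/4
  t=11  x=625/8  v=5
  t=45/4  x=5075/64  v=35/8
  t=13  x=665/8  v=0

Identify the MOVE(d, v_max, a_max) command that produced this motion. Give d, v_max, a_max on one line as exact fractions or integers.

final state: t=13, x=665/8, v=0 → d = 665/8
a_max = (35/8−0)/(7/4−0) = 5/2
max v = 35/4 over t∈[7/2,19/2] → v_max = 35/4
check: 35/4·(7/2+6) = 665/8 ✓

d=665/8 v_max=35/4 a_max=5/2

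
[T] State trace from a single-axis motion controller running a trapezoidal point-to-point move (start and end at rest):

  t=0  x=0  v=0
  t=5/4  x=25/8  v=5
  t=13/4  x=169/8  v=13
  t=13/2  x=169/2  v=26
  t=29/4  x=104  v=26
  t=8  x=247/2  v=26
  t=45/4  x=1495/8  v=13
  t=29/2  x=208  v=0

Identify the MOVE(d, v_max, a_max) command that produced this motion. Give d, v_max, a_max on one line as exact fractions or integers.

d=208 v_max=26 a_max=4

final state: t=29/2, x=208, v=0 → d = 208
a_max = (5−0)/(5/4−0) = 4
max v = 26 over t∈[13/2,8] → v_max = 26
check: 26·(13/2+3/2) = 208 ✓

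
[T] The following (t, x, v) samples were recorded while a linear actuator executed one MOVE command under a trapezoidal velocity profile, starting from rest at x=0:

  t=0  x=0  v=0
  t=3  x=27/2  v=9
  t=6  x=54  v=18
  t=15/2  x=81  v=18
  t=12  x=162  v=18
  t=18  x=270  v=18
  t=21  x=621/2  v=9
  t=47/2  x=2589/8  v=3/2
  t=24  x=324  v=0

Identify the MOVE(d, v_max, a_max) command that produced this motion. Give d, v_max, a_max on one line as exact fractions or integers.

final state: t=24, x=324, v=0 → d = 324
a_max = (9−0)/(3−0) = 3
max v = 18 over t∈[6,18] → v_max = 18
check: 18·(6+12) = 324 ✓

d=324 v_max=18 a_max=3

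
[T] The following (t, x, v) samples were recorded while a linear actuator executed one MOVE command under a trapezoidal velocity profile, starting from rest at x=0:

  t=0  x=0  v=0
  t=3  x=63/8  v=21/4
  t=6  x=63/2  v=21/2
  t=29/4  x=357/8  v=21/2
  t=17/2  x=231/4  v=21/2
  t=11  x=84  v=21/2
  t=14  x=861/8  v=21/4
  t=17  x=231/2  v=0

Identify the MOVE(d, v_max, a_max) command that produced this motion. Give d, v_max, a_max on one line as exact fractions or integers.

final state: t=17, x=231/2, v=0 → d = 231/2
a_max = (21/4−0)/(3−0) = 7/4
max v = 21/2 over t∈[6,11] → v_max = 21/2
check: 21/2·(6+5) = 231/2 ✓

d=231/2 v_max=21/2 a_max=7/4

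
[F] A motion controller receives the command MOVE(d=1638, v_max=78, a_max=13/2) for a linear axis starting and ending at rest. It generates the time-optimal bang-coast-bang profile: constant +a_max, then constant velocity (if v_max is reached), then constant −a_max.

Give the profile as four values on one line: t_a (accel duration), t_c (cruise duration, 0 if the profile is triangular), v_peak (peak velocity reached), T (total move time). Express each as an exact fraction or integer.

t_a=12 t_c=9 v_peak=78 T=33

vₘ²/aₘ = 78²/(13/2) = 936
1638 ≥ 936 so v_max reached
t_a = 78/(13/2) = 12; v_peak = 78
d_cruise = 1638 − 936 = 702; t_c = 702/78 = 9
T = 2·12 + 9 = 33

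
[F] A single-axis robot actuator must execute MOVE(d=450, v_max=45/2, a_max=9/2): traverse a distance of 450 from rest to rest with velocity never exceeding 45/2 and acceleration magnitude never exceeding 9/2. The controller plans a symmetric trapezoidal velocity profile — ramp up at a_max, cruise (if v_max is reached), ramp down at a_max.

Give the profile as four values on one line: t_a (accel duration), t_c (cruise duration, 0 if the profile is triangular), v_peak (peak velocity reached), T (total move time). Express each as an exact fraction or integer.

t_a=5 t_c=15 v_peak=45/2 T=25

v_max²/a_max = (45/2)²/(9/2) = 225/2
450 ≥ 225/2 ⇒ cruise phase
t_a = (45/2)/(9/2) = 5; v_peak = 45/2
d_cruise = 450 − 225/2 = 675/2; t_c = (675/2)/(45/2) = 15
T = 2·5 + 15 = 25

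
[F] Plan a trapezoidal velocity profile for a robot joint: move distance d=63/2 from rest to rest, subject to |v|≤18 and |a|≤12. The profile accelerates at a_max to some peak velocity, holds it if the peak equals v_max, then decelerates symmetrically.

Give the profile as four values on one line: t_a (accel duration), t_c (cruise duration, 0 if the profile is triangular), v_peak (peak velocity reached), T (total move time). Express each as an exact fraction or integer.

vₘ²/aₘ = 18²/12 = 27
63/2 ≥ 27 so v_max reached
t_a = 18/12 = 3/2; v_peak = 18
d_cruise = 63/2 − 27 = 9/2; t_c = (9/2)/18 = 1/4
T = 2·3/2 + 1/4 = 13/4

t_a=3/2 t_c=1/4 v_peak=18 T=13/4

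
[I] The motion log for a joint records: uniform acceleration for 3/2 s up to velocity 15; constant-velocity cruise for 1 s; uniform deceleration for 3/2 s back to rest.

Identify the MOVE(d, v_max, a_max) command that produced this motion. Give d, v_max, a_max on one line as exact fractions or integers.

a_max = 15/(3/2) = 10
d_a = ½·15·3/2 = 45/4; d_c = 15·1 = 15
d = 2·45/4 + 15 = 75/2
t_c = 1 > 0 → v_max = v_peak = 15

d=75/2 v_max=15 a_max=10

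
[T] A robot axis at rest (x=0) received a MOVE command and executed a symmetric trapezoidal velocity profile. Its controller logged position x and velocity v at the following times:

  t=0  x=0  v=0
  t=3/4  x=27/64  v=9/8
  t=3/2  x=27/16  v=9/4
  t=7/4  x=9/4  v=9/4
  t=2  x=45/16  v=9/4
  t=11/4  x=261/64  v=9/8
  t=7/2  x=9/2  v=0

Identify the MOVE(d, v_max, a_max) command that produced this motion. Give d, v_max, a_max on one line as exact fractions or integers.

final state: t=7/2, x=9/2, v=0 → d = 9/2
a_max = (9/8−0)/(3/4−0) = 3/2
max v = 9/4 over t∈[3/2,2] → v_max = 9/4
check: 9/4·(3/2+1/2) = 9/2 ✓

d=9/2 v_max=9/4 a_max=3/2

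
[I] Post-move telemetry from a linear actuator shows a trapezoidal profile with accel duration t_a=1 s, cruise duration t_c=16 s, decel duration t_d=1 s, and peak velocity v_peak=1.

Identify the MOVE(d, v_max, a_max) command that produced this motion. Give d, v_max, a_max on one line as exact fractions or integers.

d=17 v_max=1 a_max=1

a_max = 1/1 = 1
d_a = ½·1·1 = 1/2; d_c = 1·16 = 16
d = 2·1/2 + 16 = 17
t_c = 16 > 0 ⇒ limit active, v_max = 1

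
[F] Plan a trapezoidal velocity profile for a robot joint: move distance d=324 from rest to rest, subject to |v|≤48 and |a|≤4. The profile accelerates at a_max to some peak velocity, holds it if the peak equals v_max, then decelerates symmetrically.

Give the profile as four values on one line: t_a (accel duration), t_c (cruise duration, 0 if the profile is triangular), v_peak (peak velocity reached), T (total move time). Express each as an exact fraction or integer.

(v_max)²/a_max = 48²/4 = 576
324 < 576 ⇒ no cruise
v_peak = √(324·4) = √1296 = 36
t_a = 36/4 = 9; t_c = 0
T = 2·9 = 18

t_a=9 t_c=0 v_peak=36 T=18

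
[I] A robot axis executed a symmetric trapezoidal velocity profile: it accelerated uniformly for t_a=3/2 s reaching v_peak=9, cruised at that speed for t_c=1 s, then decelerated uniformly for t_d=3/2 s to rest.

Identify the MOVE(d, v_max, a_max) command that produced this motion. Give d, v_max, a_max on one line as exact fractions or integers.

a_max = 9/(3/2) = 6
d_a = ½·9·3/2 = 27/4; d_c = 9·1 = 9
d = 2·27/4 + 9 = 45/2
t_c = 1 > 0 → v_max = v_peak = 9

d=45/2 v_max=9 a_max=6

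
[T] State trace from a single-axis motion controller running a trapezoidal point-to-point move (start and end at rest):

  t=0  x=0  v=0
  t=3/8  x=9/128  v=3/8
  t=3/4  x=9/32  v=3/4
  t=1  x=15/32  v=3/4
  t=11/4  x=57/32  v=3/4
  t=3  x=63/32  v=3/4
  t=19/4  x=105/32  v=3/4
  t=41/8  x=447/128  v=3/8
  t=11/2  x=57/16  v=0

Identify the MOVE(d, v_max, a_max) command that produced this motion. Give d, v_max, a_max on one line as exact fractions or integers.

d=57/16 v_max=3/4 a_max=1

final state: t=11/2, x=57/16, v=0 → d = 57/16
a_max = (3/8−0)/(3/8−0) = 1
max v = 3/4 over t∈[3/4,19/4] → v_max = 3/4
check: 3/4·(3/4+4) = 57/16 ✓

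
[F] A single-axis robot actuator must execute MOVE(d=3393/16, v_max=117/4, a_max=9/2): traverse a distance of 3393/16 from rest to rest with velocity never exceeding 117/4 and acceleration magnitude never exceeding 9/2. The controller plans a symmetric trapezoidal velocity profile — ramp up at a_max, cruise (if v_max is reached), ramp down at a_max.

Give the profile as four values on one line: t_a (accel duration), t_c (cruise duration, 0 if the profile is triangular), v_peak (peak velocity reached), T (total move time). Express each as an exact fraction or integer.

t_a=13/2 t_c=3/4 v_peak=117/4 T=55/4

vₘ²/aₘ = (117/4)²/(9/2) = 1521/8
3393/16 ≥ 1521/8 ⇒ cruise phase
t_a = (117/4)/(9/2) = 13/2; v_peak = 117/4
d_cruise = 3393/16 − 1521/8 = 351/16; t_c = (351/16)/(117/4) = 3/4
T = 2·13/2 + 3/4 = 55/4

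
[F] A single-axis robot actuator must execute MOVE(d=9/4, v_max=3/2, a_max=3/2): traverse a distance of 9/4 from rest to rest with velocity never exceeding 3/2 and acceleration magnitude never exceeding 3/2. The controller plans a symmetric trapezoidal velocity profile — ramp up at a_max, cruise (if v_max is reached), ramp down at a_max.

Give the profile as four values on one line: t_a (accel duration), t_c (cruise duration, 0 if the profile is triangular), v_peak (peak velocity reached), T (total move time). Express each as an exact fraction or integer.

t_a=1 t_c=1/2 v_peak=3/2 T=5/2

v_max²/a_max = (3/2)²/(3/2) = 3/2
9/4 ≥ 3/2 so v_max reached
t_a = (3/2)/(3/2) = 1; v_peak = 3/2
d_cruise = 9/4 − 3/2 = 3/4; t_c = (3/4)/(3/2) = 1/2
T = 2·1 + 1/2 = 5/2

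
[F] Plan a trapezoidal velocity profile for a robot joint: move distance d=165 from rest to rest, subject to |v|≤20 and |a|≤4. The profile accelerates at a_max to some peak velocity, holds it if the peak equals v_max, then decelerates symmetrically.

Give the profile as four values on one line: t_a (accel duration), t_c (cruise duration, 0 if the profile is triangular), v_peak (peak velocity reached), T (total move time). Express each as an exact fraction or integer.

v_max²/a_max = 20²/4 = 100
165 ≥ 100 so v_max reached
t_a = 20/4 = 5; v_peak = 20
d_cruise = 165 − 100 = 65; t_c = 65/20 = 13/4
T = 2·5 + 13/4 = 53/4

t_a=5 t_c=13/4 v_peak=20 T=53/4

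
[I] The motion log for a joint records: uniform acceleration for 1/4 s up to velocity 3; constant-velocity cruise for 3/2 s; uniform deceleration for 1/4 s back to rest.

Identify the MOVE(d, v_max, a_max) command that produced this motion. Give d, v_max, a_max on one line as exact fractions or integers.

d=21/4 v_max=3 a_max=12

a_max = 3/(1/4) = 12
d_a = ½·3·1/4 = 3/8; d_c = 3·3/2 = 9/2
d = 2·3/8 + 9/2 = 21/4
t_c = 3/2 > 0 → v_max = v_peak = 3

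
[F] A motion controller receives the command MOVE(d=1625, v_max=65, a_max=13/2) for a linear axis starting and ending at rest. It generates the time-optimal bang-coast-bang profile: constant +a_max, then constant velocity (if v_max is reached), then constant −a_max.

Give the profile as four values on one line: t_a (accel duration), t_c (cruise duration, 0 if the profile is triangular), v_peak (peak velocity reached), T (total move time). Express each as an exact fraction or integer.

t_a=10 t_c=15 v_peak=65 T=35

vₘ²/aₘ = 65²/(13/2) = 650
1625 ≥ 650 → trapezoidal
t_a = 65/(13/2) = 10; v_peak = 65
d_cruise = 1625 − 650 = 975; t_c = 975/65 = 15
T = 2·10 + 15 = 35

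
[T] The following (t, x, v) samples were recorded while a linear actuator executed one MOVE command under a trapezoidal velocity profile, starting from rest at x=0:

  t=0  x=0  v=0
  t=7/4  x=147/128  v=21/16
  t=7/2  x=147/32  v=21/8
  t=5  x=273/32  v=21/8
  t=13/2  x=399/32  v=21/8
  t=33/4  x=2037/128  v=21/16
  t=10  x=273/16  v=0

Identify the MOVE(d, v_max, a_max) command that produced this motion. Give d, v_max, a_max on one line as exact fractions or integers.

d=273/16 v_max=21/8 a_max=3/4

final state: t=10, x=273/16, v=0 → d = 273/16
a_max = (21/16−0)/(7/4−0) = 3/4
max v = 21/8 over t∈[7/2,13/2] → v_max = 21/8
check: 21/8·(7/2+3) = 273/16 ✓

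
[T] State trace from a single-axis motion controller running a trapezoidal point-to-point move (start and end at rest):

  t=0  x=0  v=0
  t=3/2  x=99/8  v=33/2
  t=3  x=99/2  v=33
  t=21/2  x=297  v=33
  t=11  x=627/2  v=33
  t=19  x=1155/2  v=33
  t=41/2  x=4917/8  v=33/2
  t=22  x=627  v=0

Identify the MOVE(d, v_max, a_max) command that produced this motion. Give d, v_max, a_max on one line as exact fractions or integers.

final state: t=22, x=627, v=0 → d = 627
a_max = (33/2−0)/(3/2−0) = 11
max v = 33 over t∈[3,19] → v_max = 33
check: 33·(3+16) = 627 ✓

d=627 v_max=33 a_max=11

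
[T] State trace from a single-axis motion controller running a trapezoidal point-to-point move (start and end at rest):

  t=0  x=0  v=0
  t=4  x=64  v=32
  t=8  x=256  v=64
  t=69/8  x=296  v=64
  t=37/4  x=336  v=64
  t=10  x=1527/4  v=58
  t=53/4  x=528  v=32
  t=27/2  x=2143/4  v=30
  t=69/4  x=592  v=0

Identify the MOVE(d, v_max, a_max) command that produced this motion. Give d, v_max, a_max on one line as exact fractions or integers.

final state: t=69/4, x=592, v=0 → d = 592
a_max = (32−0)/(4−0) = 8
max v = 64 over t∈[8,37/4] → v_max = 64
check: 64·(8+5/4) = 592 ✓

d=592 v_max=64 a_max=8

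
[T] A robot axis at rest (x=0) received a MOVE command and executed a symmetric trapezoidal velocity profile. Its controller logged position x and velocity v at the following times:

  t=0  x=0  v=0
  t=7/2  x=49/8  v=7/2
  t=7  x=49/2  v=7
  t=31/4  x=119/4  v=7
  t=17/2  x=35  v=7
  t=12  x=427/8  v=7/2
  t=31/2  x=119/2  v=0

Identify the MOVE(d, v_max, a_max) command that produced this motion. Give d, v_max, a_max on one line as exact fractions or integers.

final state: t=31/2, x=119/2, v=0 → d = 119/2
a_max = (7/2−0)/(7/2−0) = 1
max v = 7 over t∈[7,17/2] → v_max = 7
check: 7·(7+3/2) = 119/2 ✓

d=119/2 v_max=7 a_max=1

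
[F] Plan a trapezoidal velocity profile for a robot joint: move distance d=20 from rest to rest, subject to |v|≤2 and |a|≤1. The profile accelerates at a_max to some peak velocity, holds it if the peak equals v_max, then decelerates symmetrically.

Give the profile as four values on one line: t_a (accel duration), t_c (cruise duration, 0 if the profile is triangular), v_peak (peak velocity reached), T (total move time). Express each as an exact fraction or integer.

t_a=2 t_c=8 v_peak=2 T=12

(v_max)²/a_max = 2²/1 = 4
20 ≥ 4 → trapezoidal
t_a = 2/1 = 2; v_peak = 2
d_cruise = 20 − 4 = 16; t_c = 16/2 = 8
T = 2·2 + 8 = 12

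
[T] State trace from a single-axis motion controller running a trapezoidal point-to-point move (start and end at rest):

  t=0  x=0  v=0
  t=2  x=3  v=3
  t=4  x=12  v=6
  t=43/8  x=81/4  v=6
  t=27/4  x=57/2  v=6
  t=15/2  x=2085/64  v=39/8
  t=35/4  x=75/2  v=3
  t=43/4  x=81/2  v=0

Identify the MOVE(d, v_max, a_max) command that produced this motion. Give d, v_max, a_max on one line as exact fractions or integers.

final state: t=43/4, x=81/2, v=0 → d = 81/2
a_max = (3−0)/(2−0) = 3/2
max v = 6 over t∈[4,27/4] → v_max = 6
check: 6·(4+11/4) = 81/2 ✓

d=81/2 v_max=6 a_max=3/2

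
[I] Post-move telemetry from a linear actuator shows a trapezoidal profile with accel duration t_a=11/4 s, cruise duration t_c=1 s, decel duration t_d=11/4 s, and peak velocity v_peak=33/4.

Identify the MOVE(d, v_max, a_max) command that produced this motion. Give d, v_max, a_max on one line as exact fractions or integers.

d=495/16 v_max=33/4 a_max=3

a_max = (33/4)/(11/4) = 3
d_a = ½·33/4·11/4 = 363/32; d_c = 33/4·1 = 33/4
d = 2·363/32 + 33/4 = 495/16
t_c = 1 > 0 → v_max = v_peak = 33/4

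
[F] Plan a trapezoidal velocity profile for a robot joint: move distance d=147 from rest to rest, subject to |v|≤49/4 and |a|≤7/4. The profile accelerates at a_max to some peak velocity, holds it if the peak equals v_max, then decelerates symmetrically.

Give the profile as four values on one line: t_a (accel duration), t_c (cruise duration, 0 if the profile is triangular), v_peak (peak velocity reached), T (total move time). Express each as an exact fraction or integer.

v_max²/a_max = (49/4)²/(7/4) = 343/4
147 ≥ 343/4 ⇒ cruise phase
t_a = (49/4)/(7/4) = 7; v_peak = 49/4
d_cruise = 147 − 343/4 = 245/4; t_c = (245/4)/(49/4) = 5
T = 2·7 + 5 = 19

t_a=7 t_c=5 v_peak=49/4 T=19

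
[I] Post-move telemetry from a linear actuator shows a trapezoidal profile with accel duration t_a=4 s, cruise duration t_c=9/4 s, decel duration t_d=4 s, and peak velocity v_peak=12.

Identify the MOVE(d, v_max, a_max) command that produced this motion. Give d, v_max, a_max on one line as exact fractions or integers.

d=75 v_max=12 a_max=3

a_max = 12/4 = 3
d_a = ½·12·4 = 24; d_c = 12·9/4 = 27
d = 2·24 + 27 = 75
t_c = 9/4 > 0 so v_max = 12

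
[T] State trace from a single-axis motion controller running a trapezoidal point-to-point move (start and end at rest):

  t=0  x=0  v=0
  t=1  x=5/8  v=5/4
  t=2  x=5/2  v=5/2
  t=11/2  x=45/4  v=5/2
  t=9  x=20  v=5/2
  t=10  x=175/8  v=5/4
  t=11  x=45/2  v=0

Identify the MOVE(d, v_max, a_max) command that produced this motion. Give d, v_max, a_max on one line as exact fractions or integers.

final state: t=11, x=45/2, v=0 → d = 45/2
a_max = (5/4−0)/(1−0) = 5/4
max v = 5/2 over t∈[2,9] → v_max = 5/2
check: 5/2·(2+7) = 45/2 ✓

d=45/2 v_max=5/2 a_max=5/4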